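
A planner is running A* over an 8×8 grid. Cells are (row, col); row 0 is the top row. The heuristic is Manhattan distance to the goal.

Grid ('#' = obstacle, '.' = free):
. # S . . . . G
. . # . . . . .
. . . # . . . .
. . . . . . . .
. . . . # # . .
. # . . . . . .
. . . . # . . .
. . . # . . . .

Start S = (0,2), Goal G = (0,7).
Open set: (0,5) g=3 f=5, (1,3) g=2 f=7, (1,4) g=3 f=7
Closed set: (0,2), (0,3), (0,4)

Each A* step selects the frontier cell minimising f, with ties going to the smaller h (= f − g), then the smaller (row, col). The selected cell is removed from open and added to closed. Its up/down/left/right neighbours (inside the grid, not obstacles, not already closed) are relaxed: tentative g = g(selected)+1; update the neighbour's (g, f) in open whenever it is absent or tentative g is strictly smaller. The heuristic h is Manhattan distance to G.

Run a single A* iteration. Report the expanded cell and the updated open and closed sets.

step 1: expand (0,5) (f=5, h=2) → closed; open now [(0,6) g=4 f=5, (1,3) g=2 f=7, (1,4) g=3 f=7, (1,5) g=4 f=7]

expanded=(0,5); open=[(0,6) g=4 f=5, (1,3) g=2 f=7, (1,4) g=3 f=7, (1,5) g=4 f=7]; closed=[(0,2), (0,3), (0,4), (0,5)]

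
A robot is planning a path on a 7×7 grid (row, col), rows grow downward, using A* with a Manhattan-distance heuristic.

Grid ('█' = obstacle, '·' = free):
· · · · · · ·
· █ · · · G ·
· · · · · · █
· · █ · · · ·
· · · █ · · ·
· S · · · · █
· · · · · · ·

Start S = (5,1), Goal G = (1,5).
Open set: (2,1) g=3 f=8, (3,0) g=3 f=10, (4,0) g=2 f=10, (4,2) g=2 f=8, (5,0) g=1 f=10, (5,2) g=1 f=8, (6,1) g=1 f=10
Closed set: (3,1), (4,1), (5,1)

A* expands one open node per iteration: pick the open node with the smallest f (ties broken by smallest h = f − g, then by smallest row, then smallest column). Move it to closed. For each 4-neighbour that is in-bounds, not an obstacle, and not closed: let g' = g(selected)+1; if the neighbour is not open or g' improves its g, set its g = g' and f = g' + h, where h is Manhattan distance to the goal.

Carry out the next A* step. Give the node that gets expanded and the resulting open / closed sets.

step 1: expand (2,1) (f=8, h=5) → closed; open now [(2,0) g=4 f=10, (2,2) g=4 f=8, (3,0) g=3 f=10, (4,0) g=2 f=10, (4,2) g=2 f=8, (5,0) g=1 f=10, (5,2) g=1 f=8, (6,1) g=1 f=10]

expanded=(2,1); open=[(2,0) g=4 f=10, (2,2) g=4 f=8, (3,0) g=3 f=10, (4,0) g=2 f=10, (4,2) g=2 f=8, (5,0) g=1 f=10, (5,2) g=1 f=8, (6,1) g=1 f=10]; closed=[(2,1), (3,1), (4,1), (5,1)]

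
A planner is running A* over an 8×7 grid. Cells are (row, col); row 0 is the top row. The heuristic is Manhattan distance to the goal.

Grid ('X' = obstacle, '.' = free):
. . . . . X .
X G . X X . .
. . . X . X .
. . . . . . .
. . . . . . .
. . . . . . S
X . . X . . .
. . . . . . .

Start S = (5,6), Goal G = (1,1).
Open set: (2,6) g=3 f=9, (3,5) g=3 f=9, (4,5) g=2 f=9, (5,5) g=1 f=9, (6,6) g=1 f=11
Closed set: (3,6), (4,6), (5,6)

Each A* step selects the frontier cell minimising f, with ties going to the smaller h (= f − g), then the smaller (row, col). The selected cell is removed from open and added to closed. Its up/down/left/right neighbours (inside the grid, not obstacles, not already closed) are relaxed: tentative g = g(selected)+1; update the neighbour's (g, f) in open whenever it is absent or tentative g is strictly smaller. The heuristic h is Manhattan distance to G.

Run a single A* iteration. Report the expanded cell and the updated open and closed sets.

expanded=(2,6); open=[(1,6) g=4 f=9, (3,5) g=3 f=9, (4,5) g=2 f=9, (5,5) g=1 f=9, (6,6) g=1 f=11]; closed=[(2,6), (3,6), (4,6), (5,6)]

step 1: expand (2,6) (f=9, h=6) → closed; open now [(1,6) g=4 f=9, (3,5) g=3 f=9, (4,5) g=2 f=9, (5,5) g=1 f=9, (6,6) g=1 f=11]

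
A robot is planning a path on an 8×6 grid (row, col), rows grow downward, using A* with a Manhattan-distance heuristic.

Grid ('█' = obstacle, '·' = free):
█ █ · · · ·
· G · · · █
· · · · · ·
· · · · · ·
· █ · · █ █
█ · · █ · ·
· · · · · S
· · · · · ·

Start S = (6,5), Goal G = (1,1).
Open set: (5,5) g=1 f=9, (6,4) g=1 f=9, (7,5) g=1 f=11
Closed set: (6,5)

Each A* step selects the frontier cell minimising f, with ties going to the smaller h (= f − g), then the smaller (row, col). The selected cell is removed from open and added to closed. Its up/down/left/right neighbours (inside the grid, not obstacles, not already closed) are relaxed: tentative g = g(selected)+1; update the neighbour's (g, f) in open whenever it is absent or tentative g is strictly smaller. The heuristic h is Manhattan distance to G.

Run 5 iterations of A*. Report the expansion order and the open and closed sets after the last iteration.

step 1: expand (5,5) (f=9, h=8) → closed; open now [(5,4) g=2 f=9, (6,4) g=1 f=9, (7,5) g=1 f=11]
step 2: expand (5,4) (f=9, h=7) → closed; open now [(6,4) g=1 f=9, (7,5) g=1 f=11]
step 3: expand (6,4) (f=9, h=8) → closed; open now [(6,3) g=2 f=9, (7,4) g=2 f=11, (7,5) g=1 f=11]
step 4: expand (6,3) (f=9, h=7) → closed; open now [(6,2) g=3 f=9, (7,3) g=3 f=11, (7,4) g=2 f=11, (7,5) g=1 f=11]
step 5: expand (6,2) (f=9, h=6) → closed; open now [(5,2) g=4 f=9, (6,1) g=4 f=9, (7,2) g=4 f=11, (7,3) g=3 f=11, (7,4) g=2 f=11, (7,5) g=1 f=11]

order=[(5,5) → (5,4) → (6,4) → (6,3) → (6,2)]; open=[(5,2) g=4 f=9, (6,1) g=4 f=9, (7,2) g=4 f=11, (7,3) g=3 f=11, (7,4) g=2 f=11, (7,5) g=1 f=11]; closed=[(5,4), (5,5), (6,2), (6,3), (6,4), (6,5)]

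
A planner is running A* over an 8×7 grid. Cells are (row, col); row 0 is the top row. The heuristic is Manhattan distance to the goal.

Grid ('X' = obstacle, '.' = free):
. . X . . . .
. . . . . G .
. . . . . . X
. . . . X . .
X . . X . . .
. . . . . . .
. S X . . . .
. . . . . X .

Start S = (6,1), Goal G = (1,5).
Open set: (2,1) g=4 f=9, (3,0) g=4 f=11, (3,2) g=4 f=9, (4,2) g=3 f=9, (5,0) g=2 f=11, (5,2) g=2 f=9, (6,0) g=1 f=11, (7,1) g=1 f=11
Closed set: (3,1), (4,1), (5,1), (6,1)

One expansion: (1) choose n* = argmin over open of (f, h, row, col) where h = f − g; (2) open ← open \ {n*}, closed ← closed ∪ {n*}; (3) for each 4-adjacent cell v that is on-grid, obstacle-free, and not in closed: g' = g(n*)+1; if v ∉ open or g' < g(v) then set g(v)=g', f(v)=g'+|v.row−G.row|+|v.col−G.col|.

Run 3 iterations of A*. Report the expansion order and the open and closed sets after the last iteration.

order=[(2,1) → (1,1) → (1,2)]; open=[(0,1) g=6 f=11, (1,0) g=6 f=11, (1,3) g=7 f=9, (2,0) g=5 f=11, (2,2) g=5 f=9, (3,0) g=4 f=11, (3,2) g=4 f=9, (4,2) g=3 f=9, (5,0) g=2 f=11, (5,2) g=2 f=9, (6,0) g=1 f=11, (7,1) g=1 f=11]; closed=[(1,1), (1,2), (2,1), (3,1), (4,1), (5,1), (6,1)]

step 1: expand (2,1) (f=9, h=5) → closed; open now [(1,1) g=5 f=9, (2,0) g=5 f=11, (2,2) g=5 f=9, (3,0) g=4 f=11, (3,2) g=4 f=9, (4,2) g=3 f=9, (5,0) g=2 f=11, (5,2) g=2 f=9, (6,0) g=1 f=11, (7,1) g=1 f=11]
step 2: expand (1,1) (f=9, h=4) → closed; open now [(0,1) g=6 f=11, (1,0) g=6 f=11, (1,2) g=6 f=9, (2,0) g=5 f=11, (2,2) g=5 f=9, (3,0) g=4 f=11, (3,2) g=4 f=9, (4,2) g=3 f=9, (5,0) g=2 f=11, (5,2) g=2 f=9, (6,0) g=1 f=11, (7,1) g=1 f=11]
step 3: expand (1,2) (f=9, h=3) → closed; open now [(0,1) g=6 f=11, (1,0) g=6 f=11, (1,3) g=7 f=9, (2,0) g=5 f=11, (2,2) g=5 f=9, (3,0) g=4 f=11, (3,2) g=4 f=9, (4,2) g=3 f=9, (5,0) g=2 f=11, (5,2) g=2 f=9, (6,0) g=1 f=11, (7,1) g=1 f=11]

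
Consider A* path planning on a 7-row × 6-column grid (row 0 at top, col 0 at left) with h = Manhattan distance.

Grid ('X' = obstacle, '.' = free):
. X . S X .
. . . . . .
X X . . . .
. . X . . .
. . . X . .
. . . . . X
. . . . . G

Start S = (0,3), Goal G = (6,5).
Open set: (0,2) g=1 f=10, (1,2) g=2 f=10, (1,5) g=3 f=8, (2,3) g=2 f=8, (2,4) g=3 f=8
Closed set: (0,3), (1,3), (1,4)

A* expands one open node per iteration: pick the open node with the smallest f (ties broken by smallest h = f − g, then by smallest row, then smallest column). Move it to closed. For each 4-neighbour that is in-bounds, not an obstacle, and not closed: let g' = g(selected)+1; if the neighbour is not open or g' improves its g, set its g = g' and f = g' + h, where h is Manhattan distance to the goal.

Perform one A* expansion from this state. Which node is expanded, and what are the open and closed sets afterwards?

step 1: expand (1,5) (f=8, h=5) → closed; open now [(0,2) g=1 f=10, (0,5) g=4 f=10, (1,2) g=2 f=10, (2,3) g=2 f=8, (2,4) g=3 f=8, (2,5) g=4 f=8]

expanded=(1,5); open=[(0,2) g=1 f=10, (0,5) g=4 f=10, (1,2) g=2 f=10, (2,3) g=2 f=8, (2,4) g=3 f=8, (2,5) g=4 f=8]; closed=[(0,3), (1,3), (1,4), (1,5)]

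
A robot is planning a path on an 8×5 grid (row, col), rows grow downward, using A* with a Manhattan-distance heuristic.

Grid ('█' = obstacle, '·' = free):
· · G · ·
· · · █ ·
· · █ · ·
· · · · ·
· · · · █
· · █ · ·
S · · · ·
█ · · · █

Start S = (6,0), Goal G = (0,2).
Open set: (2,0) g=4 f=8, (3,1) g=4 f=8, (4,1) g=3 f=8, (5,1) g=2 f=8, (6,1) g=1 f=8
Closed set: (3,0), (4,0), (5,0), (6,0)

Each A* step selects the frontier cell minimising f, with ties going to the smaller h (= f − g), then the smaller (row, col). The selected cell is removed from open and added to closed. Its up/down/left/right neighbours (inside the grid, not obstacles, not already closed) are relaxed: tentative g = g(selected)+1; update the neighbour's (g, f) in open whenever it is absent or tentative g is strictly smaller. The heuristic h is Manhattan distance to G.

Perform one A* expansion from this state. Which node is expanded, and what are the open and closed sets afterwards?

expanded=(2,0); open=[(1,0) g=5 f=8, (2,1) g=5 f=8, (3,1) g=4 f=8, (4,1) g=3 f=8, (5,1) g=2 f=8, (6,1) g=1 f=8]; closed=[(2,0), (3,0), (4,0), (5,0), (6,0)]

step 1: expand (2,0) (f=8, h=4) → closed; open now [(1,0) g=5 f=8, (2,1) g=5 f=8, (3,1) g=4 f=8, (4,1) g=3 f=8, (5,1) g=2 f=8, (6,1) g=1 f=8]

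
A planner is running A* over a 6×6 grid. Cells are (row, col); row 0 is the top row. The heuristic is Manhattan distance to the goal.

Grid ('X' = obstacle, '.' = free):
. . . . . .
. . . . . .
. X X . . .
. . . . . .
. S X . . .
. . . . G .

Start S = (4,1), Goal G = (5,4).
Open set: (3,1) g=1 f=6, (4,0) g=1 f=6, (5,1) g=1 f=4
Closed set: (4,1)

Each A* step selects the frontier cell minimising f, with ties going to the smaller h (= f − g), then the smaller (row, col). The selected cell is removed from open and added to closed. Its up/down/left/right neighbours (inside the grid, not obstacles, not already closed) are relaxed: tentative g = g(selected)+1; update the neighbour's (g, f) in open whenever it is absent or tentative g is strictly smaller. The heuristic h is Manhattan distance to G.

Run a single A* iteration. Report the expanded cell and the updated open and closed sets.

expanded=(5,1); open=[(3,1) g=1 f=6, (4,0) g=1 f=6, (5,0) g=2 f=6, (5,2) g=2 f=4]; closed=[(4,1), (5,1)]

step 1: expand (5,1) (f=4, h=3) → closed; open now [(3,1) g=1 f=6, (4,0) g=1 f=6, (5,0) g=2 f=6, (5,2) g=2 f=4]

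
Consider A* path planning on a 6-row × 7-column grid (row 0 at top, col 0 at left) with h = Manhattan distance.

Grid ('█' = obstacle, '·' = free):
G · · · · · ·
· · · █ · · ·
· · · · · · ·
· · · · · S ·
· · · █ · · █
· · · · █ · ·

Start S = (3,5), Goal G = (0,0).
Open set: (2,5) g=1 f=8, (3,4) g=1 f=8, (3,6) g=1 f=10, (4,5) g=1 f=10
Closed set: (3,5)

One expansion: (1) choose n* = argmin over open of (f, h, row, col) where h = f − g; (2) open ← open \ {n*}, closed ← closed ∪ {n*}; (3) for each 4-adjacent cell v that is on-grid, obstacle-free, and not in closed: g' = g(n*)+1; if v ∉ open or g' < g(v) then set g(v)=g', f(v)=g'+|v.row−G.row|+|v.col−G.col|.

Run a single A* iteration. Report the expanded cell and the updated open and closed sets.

expanded=(2,5); open=[(1,5) g=2 f=8, (2,4) g=2 f=8, (2,6) g=2 f=10, (3,4) g=1 f=8, (3,6) g=1 f=10, (4,5) g=1 f=10]; closed=[(2,5), (3,5)]

step 1: expand (2,5) (f=8, h=7) → closed; open now [(1,5) g=2 f=8, (2,4) g=2 f=8, (2,6) g=2 f=10, (3,4) g=1 f=8, (3,6) g=1 f=10, (4,5) g=1 f=10]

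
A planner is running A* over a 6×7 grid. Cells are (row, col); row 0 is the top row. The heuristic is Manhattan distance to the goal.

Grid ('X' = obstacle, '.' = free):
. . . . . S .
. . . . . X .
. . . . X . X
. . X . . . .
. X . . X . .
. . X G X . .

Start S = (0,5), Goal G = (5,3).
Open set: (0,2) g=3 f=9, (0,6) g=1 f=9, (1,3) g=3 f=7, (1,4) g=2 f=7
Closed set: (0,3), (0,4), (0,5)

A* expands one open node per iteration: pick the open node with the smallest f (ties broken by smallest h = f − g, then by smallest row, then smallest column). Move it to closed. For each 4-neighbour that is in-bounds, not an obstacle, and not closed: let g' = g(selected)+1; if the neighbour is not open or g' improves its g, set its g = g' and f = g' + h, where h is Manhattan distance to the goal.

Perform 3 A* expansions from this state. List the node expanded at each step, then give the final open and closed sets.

step 1: expand (1,3) (f=7, h=4) → closed; open now [(0,2) g=3 f=9, (0,6) g=1 f=9, (1,2) g=4 f=9, (1,4) g=2 f=7, (2,3) g=4 f=7]
step 2: expand (2,3) (f=7, h=3) → closed; open now [(0,2) g=3 f=9, (0,6) g=1 f=9, (1,2) g=4 f=9, (1,4) g=2 f=7, (2,2) g=5 f=9, (3,3) g=5 f=7]
step 3: expand (3,3) (f=7, h=2) → closed; open now [(0,2) g=3 f=9, (0,6) g=1 f=9, (1,2) g=4 f=9, (1,4) g=2 f=7, (2,2) g=5 f=9, (3,4) g=6 f=9, (4,3) g=6 f=7]

order=[(1,3) → (2,3) → (3,3)]; open=[(0,2) g=3 f=9, (0,6) g=1 f=9, (1,2) g=4 f=9, (1,4) g=2 f=7, (2,2) g=5 f=9, (3,4) g=6 f=9, (4,3) g=6 f=7]; closed=[(0,3), (0,4), (0,5), (1,3), (2,3), (3,3)]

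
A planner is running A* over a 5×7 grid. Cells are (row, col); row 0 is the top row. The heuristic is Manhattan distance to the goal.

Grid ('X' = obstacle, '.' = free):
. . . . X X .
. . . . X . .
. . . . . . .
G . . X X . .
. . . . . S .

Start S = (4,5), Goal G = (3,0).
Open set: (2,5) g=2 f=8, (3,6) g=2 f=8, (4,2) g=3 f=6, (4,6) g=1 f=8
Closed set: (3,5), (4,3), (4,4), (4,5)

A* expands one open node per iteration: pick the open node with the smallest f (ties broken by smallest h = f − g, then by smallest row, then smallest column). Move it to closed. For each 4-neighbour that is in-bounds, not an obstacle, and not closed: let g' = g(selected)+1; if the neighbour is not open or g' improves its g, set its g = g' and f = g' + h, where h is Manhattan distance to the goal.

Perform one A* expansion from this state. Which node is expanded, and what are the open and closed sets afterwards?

step 1: expand (4,2) (f=6, h=3) → closed; open now [(2,5) g=2 f=8, (3,2) g=4 f=6, (3,6) g=2 f=8, (4,1) g=4 f=6, (4,6) g=1 f=8]

expanded=(4,2); open=[(2,5) g=2 f=8, (3,2) g=4 f=6, (3,6) g=2 f=8, (4,1) g=4 f=6, (4,6) g=1 f=8]; closed=[(3,5), (4,2), (4,3), (4,4), (4,5)]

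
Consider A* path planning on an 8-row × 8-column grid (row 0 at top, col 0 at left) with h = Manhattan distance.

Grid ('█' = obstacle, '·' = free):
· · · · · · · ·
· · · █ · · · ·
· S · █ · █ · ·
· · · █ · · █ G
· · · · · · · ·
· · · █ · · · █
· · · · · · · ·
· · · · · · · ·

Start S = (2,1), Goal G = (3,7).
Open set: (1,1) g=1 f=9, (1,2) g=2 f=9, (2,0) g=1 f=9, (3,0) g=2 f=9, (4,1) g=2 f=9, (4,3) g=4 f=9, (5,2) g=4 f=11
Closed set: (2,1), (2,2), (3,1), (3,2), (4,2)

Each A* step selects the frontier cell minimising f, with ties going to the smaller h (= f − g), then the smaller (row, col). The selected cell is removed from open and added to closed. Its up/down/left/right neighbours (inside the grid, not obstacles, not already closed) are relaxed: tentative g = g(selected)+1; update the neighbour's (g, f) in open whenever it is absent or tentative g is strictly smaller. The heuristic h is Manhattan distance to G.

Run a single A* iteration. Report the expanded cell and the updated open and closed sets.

expanded=(4,3); open=[(1,1) g=1 f=9, (1,2) g=2 f=9, (2,0) g=1 f=9, (3,0) g=2 f=9, (4,1) g=2 f=9, (4,4) g=5 f=9, (5,2) g=4 f=11]; closed=[(2,1), (2,2), (3,1), (3,2), (4,2), (4,3)]

step 1: expand (4,3) (f=9, h=5) → closed; open now [(1,1) g=1 f=9, (1,2) g=2 f=9, (2,0) g=1 f=9, (3,0) g=2 f=9, (4,1) g=2 f=9, (4,4) g=5 f=9, (5,2) g=4 f=11]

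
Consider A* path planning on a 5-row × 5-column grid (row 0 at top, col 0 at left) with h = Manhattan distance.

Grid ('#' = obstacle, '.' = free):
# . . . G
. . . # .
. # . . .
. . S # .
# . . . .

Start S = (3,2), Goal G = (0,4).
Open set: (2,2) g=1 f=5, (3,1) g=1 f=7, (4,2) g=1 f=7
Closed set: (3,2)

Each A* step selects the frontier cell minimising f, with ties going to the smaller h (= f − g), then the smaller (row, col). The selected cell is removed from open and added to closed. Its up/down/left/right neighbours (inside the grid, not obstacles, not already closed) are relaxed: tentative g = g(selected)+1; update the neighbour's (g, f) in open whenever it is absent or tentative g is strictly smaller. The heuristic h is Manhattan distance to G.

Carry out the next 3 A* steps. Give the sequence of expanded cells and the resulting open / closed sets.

step 1: expand (2,2) (f=5, h=4) → closed; open now [(1,2) g=2 f=5, (2,3) g=2 f=5, (3,1) g=1 f=7, (4,2) g=1 f=7]
step 2: expand (1,2) (f=5, h=3) → closed; open now [(0,2) g=3 f=5, (1,1) g=3 f=7, (2,3) g=2 f=5, (3,1) g=1 f=7, (4,2) g=1 f=7]
step 3: expand (0,2) (f=5, h=2) → closed; open now [(0,1) g=4 f=7, (0,3) g=4 f=5, (1,1) g=3 f=7, (2,3) g=2 f=5, (3,1) g=1 f=7, (4,2) g=1 f=7]

order=[(2,2) → (1,2) → (0,2)]; open=[(0,1) g=4 f=7, (0,3) g=4 f=5, (1,1) g=3 f=7, (2,3) g=2 f=5, (3,1) g=1 f=7, (4,2) g=1 f=7]; closed=[(0,2), (1,2), (2,2), (3,2)]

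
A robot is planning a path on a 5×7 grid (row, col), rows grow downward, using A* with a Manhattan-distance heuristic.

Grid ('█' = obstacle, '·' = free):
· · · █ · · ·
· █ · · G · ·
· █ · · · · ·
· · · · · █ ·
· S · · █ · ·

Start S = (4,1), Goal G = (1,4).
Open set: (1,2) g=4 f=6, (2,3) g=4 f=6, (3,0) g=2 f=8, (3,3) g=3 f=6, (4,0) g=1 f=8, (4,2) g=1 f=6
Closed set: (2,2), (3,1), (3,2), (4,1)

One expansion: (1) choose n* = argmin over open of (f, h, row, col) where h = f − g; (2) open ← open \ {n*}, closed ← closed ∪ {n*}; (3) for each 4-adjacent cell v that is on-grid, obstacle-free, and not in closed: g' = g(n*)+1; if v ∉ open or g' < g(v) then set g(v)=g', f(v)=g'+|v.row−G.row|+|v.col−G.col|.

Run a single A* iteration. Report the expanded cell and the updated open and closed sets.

step 1: expand (1,2) (f=6, h=2) → closed; open now [(0,2) g=5 f=8, (1,3) g=5 f=6, (2,3) g=4 f=6, (3,0) g=2 f=8, (3,3) g=3 f=6, (4,0) g=1 f=8, (4,2) g=1 f=6]

expanded=(1,2); open=[(0,2) g=5 f=8, (1,3) g=5 f=6, (2,3) g=4 f=6, (3,0) g=2 f=8, (3,3) g=3 f=6, (4,0) g=1 f=8, (4,2) g=1 f=6]; closed=[(1,2), (2,2), (3,1), (3,2), (4,1)]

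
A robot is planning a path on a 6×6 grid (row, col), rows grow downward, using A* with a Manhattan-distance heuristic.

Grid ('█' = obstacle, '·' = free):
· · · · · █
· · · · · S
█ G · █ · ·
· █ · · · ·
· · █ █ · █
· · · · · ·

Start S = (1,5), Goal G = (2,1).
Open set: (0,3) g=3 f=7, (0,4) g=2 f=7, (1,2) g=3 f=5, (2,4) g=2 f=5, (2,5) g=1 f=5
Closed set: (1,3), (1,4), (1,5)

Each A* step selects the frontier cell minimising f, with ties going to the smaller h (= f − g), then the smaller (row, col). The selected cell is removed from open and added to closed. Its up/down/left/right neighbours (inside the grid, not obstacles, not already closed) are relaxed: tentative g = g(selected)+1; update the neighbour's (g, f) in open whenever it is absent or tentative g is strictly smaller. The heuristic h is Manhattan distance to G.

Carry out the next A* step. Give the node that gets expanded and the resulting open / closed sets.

expanded=(1,2); open=[(0,2) g=4 f=7, (0,3) g=3 f=7, (0,4) g=2 f=7, (1,1) g=4 f=5, (2,2) g=4 f=5, (2,4) g=2 f=5, (2,5) g=1 f=5]; closed=[(1,2), (1,3), (1,4), (1,5)]

step 1: expand (1,2) (f=5, h=2) → closed; open now [(0,2) g=4 f=7, (0,3) g=3 f=7, (0,4) g=2 f=7, (1,1) g=4 f=5, (2,2) g=4 f=5, (2,4) g=2 f=5, (2,5) g=1 f=5]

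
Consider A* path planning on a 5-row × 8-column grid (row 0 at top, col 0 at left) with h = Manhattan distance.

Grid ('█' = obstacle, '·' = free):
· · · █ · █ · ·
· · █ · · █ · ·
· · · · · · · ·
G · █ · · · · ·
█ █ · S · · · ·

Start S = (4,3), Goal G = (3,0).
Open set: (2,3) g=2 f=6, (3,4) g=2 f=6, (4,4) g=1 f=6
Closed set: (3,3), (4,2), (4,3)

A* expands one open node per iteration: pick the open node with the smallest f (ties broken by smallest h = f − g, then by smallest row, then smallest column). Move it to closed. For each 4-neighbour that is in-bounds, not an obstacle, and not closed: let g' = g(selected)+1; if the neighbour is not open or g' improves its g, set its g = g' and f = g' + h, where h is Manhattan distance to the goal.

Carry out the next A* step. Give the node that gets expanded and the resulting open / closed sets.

expanded=(2,3); open=[(1,3) g=3 f=8, (2,2) g=3 f=6, (2,4) g=3 f=8, (3,4) g=2 f=6, (4,4) g=1 f=6]; closed=[(2,3), (3,3), (4,2), (4,3)]

step 1: expand (2,3) (f=6, h=4) → closed; open now [(1,3) g=3 f=8, (2,2) g=3 f=6, (2,4) g=3 f=8, (3,4) g=2 f=6, (4,4) g=1 f=6]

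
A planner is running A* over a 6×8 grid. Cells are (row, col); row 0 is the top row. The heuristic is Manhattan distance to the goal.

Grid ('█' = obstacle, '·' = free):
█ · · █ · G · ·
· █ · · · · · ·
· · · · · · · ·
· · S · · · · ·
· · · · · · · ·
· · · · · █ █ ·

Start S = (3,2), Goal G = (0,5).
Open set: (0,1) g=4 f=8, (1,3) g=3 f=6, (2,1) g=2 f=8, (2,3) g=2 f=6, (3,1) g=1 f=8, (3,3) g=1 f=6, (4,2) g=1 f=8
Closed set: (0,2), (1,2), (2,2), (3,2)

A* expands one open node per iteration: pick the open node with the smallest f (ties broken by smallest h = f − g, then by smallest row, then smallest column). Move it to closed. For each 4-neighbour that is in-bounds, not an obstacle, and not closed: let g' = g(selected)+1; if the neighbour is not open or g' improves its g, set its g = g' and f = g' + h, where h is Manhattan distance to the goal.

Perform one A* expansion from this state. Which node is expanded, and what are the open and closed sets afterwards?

step 1: expand (1,3) (f=6, h=3) → closed; open now [(0,1) g=4 f=8, (1,4) g=4 f=6, (2,1) g=2 f=8, (2,3) g=2 f=6, (3,1) g=1 f=8, (3,3) g=1 f=6, (4,2) g=1 f=8]

expanded=(1,3); open=[(0,1) g=4 f=8, (1,4) g=4 f=6, (2,1) g=2 f=8, (2,3) g=2 f=6, (3,1) g=1 f=8, (3,3) g=1 f=6, (4,2) g=1 f=8]; closed=[(0,2), (1,2), (1,3), (2,2), (3,2)]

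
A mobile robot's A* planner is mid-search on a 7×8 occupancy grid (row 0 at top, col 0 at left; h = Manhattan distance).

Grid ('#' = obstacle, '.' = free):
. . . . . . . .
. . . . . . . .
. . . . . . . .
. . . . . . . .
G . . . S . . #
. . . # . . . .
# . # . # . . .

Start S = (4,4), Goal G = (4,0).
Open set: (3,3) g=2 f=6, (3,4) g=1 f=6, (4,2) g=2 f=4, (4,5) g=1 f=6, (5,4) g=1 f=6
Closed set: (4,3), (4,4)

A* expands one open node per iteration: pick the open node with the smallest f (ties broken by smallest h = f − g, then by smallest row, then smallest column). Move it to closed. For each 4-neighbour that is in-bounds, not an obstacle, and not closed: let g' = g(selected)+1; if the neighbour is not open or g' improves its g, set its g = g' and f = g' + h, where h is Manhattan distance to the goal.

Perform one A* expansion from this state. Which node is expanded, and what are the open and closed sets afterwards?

expanded=(4,2); open=[(3,2) g=3 f=6, (3,3) g=2 f=6, (3,4) g=1 f=6, (4,1) g=3 f=4, (4,5) g=1 f=6, (5,2) g=3 f=6, (5,4) g=1 f=6]; closed=[(4,2), (4,3), (4,4)]

step 1: expand (4,2) (f=4, h=2) → closed; open now [(3,2) g=3 f=6, (3,3) g=2 f=6, (3,4) g=1 f=6, (4,1) g=3 f=4, (4,5) g=1 f=6, (5,2) g=3 f=6, (5,4) g=1 f=6]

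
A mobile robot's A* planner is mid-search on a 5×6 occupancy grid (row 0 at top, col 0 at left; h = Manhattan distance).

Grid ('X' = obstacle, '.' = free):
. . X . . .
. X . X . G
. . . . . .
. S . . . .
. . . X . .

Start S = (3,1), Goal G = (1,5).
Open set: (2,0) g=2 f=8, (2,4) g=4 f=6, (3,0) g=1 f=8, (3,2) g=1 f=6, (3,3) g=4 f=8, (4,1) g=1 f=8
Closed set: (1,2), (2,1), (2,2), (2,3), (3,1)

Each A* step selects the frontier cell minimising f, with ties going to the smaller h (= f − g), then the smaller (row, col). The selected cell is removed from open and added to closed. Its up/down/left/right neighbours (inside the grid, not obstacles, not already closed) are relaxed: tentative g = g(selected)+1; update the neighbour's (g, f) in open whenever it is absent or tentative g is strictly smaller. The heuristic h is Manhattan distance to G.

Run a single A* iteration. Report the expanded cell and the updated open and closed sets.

expanded=(2,4); open=[(1,4) g=5 f=6, (2,0) g=2 f=8, (2,5) g=5 f=6, (3,0) g=1 f=8, (3,2) g=1 f=6, (3,3) g=4 f=8, (3,4) g=5 f=8, (4,1) g=1 f=8]; closed=[(1,2), (2,1), (2,2), (2,3), (2,4), (3,1)]

step 1: expand (2,4) (f=6, h=2) → closed; open now [(1,4) g=5 f=6, (2,0) g=2 f=8, (2,5) g=5 f=6, (3,0) g=1 f=8, (3,2) g=1 f=6, (3,3) g=4 f=8, (3,4) g=5 f=8, (4,1) g=1 f=8]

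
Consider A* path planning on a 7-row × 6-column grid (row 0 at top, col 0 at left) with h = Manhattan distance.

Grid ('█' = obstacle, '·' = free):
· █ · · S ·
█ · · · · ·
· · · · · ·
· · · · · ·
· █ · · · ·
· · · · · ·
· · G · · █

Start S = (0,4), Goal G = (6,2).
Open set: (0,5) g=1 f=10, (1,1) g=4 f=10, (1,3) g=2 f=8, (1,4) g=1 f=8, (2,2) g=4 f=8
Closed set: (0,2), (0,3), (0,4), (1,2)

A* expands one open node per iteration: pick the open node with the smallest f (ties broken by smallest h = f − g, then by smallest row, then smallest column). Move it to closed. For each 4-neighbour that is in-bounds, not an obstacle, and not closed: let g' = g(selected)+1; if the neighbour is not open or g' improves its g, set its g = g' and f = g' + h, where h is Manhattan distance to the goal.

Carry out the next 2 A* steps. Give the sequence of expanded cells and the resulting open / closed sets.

step 1: expand (2,2) (f=8, h=4) → closed; open now [(0,5) g=1 f=10, (1,1) g=4 f=10, (1,3) g=2 f=8, (1,4) g=1 f=8, (2,1) g=5 f=10, (2,3) g=5 f=10, (3,2) g=5 f=8]
step 2: expand (3,2) (f=8, h=3) → closed; open now [(0,5) g=1 f=10, (1,1) g=4 f=10, (1,3) g=2 f=8, (1,4) g=1 f=8, (2,1) g=5 f=10, (2,3) g=5 f=10, (3,1) g=6 f=10, (3,3) g=6 f=10, (4,2) g=6 f=8]

order=[(2,2) → (3,2)]; open=[(0,5) g=1 f=10, (1,1) g=4 f=10, (1,3) g=2 f=8, (1,4) g=1 f=8, (2,1) g=5 f=10, (2,3) g=5 f=10, (3,1) g=6 f=10, (3,3) g=6 f=10, (4,2) g=6 f=8]; closed=[(0,2), (0,3), (0,4), (1,2), (2,2), (3,2)]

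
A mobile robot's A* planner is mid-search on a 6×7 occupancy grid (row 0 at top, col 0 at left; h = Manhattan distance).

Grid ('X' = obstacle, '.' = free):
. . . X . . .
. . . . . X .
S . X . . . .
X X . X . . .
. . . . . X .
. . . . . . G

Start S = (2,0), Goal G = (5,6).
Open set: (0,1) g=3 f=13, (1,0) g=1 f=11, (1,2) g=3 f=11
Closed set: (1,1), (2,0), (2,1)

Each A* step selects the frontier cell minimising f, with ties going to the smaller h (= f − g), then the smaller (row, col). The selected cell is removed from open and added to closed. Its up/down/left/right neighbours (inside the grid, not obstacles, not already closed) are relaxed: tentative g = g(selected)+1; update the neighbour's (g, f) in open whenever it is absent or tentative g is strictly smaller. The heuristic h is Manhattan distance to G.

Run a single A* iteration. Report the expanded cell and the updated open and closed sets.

step 1: expand (1,2) (f=11, h=8) → closed; open now [(0,1) g=3 f=13, (0,2) g=4 f=13, (1,0) g=1 f=11, (1,3) g=4 f=11]

expanded=(1,2); open=[(0,1) g=3 f=13, (0,2) g=4 f=13, (1,0) g=1 f=11, (1,3) g=4 f=11]; closed=[(1,1), (1,2), (2,0), (2,1)]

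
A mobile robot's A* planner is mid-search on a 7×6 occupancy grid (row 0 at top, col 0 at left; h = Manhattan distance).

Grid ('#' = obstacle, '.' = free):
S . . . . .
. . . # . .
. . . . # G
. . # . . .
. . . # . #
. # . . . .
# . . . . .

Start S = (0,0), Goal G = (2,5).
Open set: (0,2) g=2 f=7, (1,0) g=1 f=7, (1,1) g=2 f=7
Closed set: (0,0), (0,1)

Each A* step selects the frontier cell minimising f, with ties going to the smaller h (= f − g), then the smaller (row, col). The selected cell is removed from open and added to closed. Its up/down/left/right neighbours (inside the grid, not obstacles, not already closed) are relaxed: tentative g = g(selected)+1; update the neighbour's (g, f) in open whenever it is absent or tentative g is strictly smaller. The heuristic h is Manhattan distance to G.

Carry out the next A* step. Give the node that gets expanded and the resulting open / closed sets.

step 1: expand (0,2) (f=7, h=5) → closed; open now [(0,3) g=3 f=7, (1,0) g=1 f=7, (1,1) g=2 f=7, (1,2) g=3 f=7]

expanded=(0,2); open=[(0,3) g=3 f=7, (1,0) g=1 f=7, (1,1) g=2 f=7, (1,2) g=3 f=7]; closed=[(0,0), (0,1), (0,2)]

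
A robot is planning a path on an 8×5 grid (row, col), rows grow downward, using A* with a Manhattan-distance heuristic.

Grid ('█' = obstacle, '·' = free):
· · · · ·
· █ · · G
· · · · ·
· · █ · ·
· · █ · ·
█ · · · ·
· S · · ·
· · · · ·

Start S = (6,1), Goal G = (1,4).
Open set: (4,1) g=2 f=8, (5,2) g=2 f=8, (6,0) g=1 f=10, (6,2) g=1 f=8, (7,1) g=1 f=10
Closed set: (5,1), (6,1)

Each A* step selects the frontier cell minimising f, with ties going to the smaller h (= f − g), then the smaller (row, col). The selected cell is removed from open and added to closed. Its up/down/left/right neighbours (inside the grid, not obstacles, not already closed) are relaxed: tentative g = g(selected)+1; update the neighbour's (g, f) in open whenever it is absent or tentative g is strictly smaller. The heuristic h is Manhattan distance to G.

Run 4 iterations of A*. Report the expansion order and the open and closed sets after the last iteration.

order=[(4,1) → (3,1) → (2,1) → (2,2)]; open=[(1,2) g=6 f=8, (2,0) g=5 f=10, (2,3) g=6 f=8, (3,0) g=4 f=10, (4,0) g=3 f=10, (5,2) g=2 f=8, (6,0) g=1 f=10, (6,2) g=1 f=8, (7,1) g=1 f=10]; closed=[(2,1), (2,2), (3,1), (4,1), (5,1), (6,1)]

step 1: expand (4,1) (f=8, h=6) → closed; open now [(3,1) g=3 f=8, (4,0) g=3 f=10, (5,2) g=2 f=8, (6,0) g=1 f=10, (6,2) g=1 f=8, (7,1) g=1 f=10]
step 2: expand (3,1) (f=8, h=5) → closed; open now [(2,1) g=4 f=8, (3,0) g=4 f=10, (4,0) g=3 f=10, (5,2) g=2 f=8, (6,0) g=1 f=10, (6,2) g=1 f=8, (7,1) g=1 f=10]
step 3: expand (2,1) (f=8, h=4) → closed; open now [(2,0) g=5 f=10, (2,2) g=5 f=8, (3,0) g=4 f=10, (4,0) g=3 f=10, (5,2) g=2 f=8, (6,0) g=1 f=10, (6,2) g=1 f=8, (7,1) g=1 f=10]
step 4: expand (2,2) (f=8, h=3) → closed; open now [(1,2) g=6 f=8, (2,0) g=5 f=10, (2,3) g=6 f=8, (3,0) g=4 f=10, (4,0) g=3 f=10, (5,2) g=2 f=8, (6,0) g=1 f=10, (6,2) g=1 f=8, (7,1) g=1 f=10]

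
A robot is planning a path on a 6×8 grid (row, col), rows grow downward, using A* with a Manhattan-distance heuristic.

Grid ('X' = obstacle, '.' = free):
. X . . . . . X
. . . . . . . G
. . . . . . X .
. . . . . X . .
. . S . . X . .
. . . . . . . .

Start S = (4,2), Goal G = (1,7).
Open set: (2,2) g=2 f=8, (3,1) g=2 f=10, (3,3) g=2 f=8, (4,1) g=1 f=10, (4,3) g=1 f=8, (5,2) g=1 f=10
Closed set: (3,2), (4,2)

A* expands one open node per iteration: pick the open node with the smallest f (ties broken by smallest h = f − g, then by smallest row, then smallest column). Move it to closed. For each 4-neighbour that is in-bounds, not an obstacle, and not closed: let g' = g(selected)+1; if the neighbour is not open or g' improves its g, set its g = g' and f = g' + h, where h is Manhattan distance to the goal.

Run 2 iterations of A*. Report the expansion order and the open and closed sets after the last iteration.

step 1: expand (2,2) (f=8, h=6) → closed; open now [(1,2) g=3 f=8, (2,1) g=3 f=10, (2,3) g=3 f=8, (3,1) g=2 f=10, (3,3) g=2 f=8, (4,1) g=1 f=10, (4,3) g=1 f=8, (5,2) g=1 f=10]
step 2: expand (1,2) (f=8, h=5) → closed; open now [(0,2) g=4 f=10, (1,1) g=4 f=10, (1,3) g=4 f=8, (2,1) g=3 f=10, (2,3) g=3 f=8, (3,1) g=2 f=10, (3,3) g=2 f=8, (4,1) g=1 f=10, (4,3) g=1 f=8, (5,2) g=1 f=10]

order=[(2,2) → (1,2)]; open=[(0,2) g=4 f=10, (1,1) g=4 f=10, (1,3) g=4 f=8, (2,1) g=3 f=10, (2,3) g=3 f=8, (3,1) g=2 f=10, (3,3) g=2 f=8, (4,1) g=1 f=10, (4,3) g=1 f=8, (5,2) g=1 f=10]; closed=[(1,2), (2,2), (3,2), (4,2)]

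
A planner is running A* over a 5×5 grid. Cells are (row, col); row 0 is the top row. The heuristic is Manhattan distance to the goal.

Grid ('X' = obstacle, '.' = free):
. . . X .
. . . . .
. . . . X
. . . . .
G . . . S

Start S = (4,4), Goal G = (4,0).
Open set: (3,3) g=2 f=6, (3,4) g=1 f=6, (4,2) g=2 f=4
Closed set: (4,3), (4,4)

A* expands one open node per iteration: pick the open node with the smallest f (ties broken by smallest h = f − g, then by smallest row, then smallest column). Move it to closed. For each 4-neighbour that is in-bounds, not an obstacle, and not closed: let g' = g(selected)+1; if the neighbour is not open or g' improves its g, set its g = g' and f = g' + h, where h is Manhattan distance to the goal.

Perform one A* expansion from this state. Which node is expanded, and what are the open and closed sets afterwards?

step 1: expand (4,2) (f=4, h=2) → closed; open now [(3,2) g=3 f=6, (3,3) g=2 f=6, (3,4) g=1 f=6, (4,1) g=3 f=4]

expanded=(4,2); open=[(3,2) g=3 f=6, (3,3) g=2 f=6, (3,4) g=1 f=6, (4,1) g=3 f=4]; closed=[(4,2), (4,3), (4,4)]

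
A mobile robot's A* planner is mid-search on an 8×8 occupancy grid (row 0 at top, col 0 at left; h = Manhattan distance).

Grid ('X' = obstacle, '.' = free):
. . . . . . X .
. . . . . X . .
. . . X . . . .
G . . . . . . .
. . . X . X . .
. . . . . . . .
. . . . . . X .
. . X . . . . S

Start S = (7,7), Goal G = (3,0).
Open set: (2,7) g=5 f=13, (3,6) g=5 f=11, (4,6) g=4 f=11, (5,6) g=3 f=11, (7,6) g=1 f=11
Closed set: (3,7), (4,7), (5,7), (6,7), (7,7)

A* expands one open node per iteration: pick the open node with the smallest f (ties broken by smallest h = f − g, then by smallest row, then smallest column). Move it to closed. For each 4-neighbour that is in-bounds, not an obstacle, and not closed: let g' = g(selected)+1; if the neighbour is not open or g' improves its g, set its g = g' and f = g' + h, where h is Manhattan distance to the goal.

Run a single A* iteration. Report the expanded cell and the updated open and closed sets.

expanded=(3,6); open=[(2,6) g=6 f=13, (2,7) g=5 f=13, (3,5) g=6 f=11, (4,6) g=4 f=11, (5,6) g=3 f=11, (7,6) g=1 f=11]; closed=[(3,6), (3,7), (4,7), (5,7), (6,7), (7,7)]

step 1: expand (3,6) (f=11, h=6) → closed; open now [(2,6) g=6 f=13, (2,7) g=5 f=13, (3,5) g=6 f=11, (4,6) g=4 f=11, (5,6) g=3 f=11, (7,6) g=1 f=11]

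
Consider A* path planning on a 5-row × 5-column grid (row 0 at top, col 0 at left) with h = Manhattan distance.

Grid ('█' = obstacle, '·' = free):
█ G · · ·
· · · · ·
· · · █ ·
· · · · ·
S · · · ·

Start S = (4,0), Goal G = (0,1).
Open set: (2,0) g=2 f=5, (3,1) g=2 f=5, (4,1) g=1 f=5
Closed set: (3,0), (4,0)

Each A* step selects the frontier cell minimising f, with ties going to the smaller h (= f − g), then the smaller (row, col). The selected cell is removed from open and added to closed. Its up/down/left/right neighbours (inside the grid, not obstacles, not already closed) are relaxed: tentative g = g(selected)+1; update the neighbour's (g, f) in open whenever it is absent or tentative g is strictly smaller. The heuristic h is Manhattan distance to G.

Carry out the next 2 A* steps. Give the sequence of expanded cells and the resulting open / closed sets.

step 1: expand (2,0) (f=5, h=3) → closed; open now [(1,0) g=3 f=5, (2,1) g=3 f=5, (3,1) g=2 f=5, (4,1) g=1 f=5]
step 2: expand (1,0) (f=5, h=2) → closed; open now [(1,1) g=4 f=5, (2,1) g=3 f=5, (3,1) g=2 f=5, (4,1) g=1 f=5]

order=[(2,0) → (1,0)]; open=[(1,1) g=4 f=5, (2,1) g=3 f=5, (3,1) g=2 f=5, (4,1) g=1 f=5]; closed=[(1,0), (2,0), (3,0), (4,0)]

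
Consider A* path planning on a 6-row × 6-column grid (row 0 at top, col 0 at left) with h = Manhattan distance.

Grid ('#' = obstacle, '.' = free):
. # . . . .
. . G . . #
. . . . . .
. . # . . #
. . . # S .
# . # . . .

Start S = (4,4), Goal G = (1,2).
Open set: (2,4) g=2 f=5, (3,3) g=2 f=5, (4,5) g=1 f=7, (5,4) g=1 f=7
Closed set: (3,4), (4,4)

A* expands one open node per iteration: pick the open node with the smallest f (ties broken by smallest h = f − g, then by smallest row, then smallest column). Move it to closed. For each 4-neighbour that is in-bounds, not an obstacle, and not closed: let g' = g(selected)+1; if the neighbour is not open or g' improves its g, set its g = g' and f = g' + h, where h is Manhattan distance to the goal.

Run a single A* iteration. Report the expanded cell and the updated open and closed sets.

expanded=(2,4); open=[(1,4) g=3 f=5, (2,3) g=3 f=5, (2,5) g=3 f=7, (3,3) g=2 f=5, (4,5) g=1 f=7, (5,4) g=1 f=7]; closed=[(2,4), (3,4), (4,4)]

step 1: expand (2,4) (f=5, h=3) → closed; open now [(1,4) g=3 f=5, (2,3) g=3 f=5, (2,5) g=3 f=7, (3,3) g=2 f=5, (4,5) g=1 f=7, (5,4) g=1 f=7]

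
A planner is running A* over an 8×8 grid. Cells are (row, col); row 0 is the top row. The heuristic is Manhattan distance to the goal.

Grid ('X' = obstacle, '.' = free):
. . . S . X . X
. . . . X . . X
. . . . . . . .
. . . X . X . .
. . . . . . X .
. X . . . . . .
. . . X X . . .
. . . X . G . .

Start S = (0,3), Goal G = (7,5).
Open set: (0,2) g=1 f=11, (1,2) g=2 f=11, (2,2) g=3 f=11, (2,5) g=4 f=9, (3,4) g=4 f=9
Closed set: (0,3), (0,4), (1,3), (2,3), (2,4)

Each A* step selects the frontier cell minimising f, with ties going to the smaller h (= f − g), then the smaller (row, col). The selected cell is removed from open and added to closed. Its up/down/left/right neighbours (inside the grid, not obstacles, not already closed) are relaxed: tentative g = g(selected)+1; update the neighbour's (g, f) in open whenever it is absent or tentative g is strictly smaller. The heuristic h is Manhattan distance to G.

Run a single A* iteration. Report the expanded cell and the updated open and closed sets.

expanded=(2,5); open=[(0,2) g=1 f=11, (1,2) g=2 f=11, (1,5) g=5 f=11, (2,2) g=3 f=11, (2,6) g=5 f=11, (3,4) g=4 f=9]; closed=[(0,3), (0,4), (1,3), (2,3), (2,4), (2,5)]

step 1: expand (2,5) (f=9, h=5) → closed; open now [(0,2) g=1 f=11, (1,2) g=2 f=11, (1,5) g=5 f=11, (2,2) g=3 f=11, (2,6) g=5 f=11, (3,4) g=4 f=9]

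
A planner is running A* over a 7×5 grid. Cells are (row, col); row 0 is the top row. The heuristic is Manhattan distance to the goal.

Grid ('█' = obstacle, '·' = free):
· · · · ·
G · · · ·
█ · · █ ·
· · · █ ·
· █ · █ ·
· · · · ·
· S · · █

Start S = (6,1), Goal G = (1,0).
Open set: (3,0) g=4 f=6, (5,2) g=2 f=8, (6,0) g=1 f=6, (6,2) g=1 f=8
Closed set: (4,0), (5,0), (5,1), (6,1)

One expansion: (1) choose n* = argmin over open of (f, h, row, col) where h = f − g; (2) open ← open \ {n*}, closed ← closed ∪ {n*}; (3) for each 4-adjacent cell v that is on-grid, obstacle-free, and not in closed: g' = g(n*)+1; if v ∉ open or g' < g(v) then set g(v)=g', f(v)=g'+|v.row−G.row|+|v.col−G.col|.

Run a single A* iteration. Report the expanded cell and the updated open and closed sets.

expanded=(3,0); open=[(3,1) g=5 f=8, (5,2) g=2 f=8, (6,0) g=1 f=6, (6,2) g=1 f=8]; closed=[(3,0), (4,0), (5,0), (5,1), (6,1)]

step 1: expand (3,0) (f=6, h=2) → closed; open now [(3,1) g=5 f=8, (5,2) g=2 f=8, (6,0) g=1 f=6, (6,2) g=1 f=8]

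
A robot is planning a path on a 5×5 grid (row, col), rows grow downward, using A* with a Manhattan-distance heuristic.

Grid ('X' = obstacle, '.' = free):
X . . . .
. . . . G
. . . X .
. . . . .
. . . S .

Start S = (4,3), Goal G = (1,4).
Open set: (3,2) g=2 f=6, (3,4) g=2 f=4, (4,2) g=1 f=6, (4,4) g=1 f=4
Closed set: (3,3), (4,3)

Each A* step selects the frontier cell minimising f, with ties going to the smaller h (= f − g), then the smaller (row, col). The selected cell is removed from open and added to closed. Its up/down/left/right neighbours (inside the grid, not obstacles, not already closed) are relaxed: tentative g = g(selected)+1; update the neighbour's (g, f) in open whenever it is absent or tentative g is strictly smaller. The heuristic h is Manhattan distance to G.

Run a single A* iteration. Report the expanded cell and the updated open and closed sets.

step 1: expand (3,4) (f=4, h=2) → closed; open now [(2,4) g=3 f=4, (3,2) g=2 f=6, (4,2) g=1 f=6, (4,4) g=1 f=4]

expanded=(3,4); open=[(2,4) g=3 f=4, (3,2) g=2 f=6, (4,2) g=1 f=6, (4,4) g=1 f=4]; closed=[(3,3), (3,4), (4,3)]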